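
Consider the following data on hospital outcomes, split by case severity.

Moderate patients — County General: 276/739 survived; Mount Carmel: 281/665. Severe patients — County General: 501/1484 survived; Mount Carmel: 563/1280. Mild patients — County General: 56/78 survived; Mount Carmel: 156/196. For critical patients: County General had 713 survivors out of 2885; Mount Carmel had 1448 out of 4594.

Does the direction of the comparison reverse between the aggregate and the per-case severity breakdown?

Moderate: County General 276/739 = 37.3%, Mount Carmel 281/665 = 42.3% → Mount Carmel
Severe: County General 501/1484 = 33.8%, Mount Carmel 563/1280 = 44.0% → Mount Carmel
Mild: County General 56/78 = 71.8%, Mount Carmel 156/196 = 79.6% → Mount Carmel
Critical: County General 713/2885 = 24.7%, Mount Carmel 1448/4594 = 31.5% → Mount Carmel
Overall: County General 1546/5186 = 29.8%, Mount Carmel 2448/6735 = 36.3% → Mount Carmel
Mount Carmel wins overall and in every case group — no reversal.

No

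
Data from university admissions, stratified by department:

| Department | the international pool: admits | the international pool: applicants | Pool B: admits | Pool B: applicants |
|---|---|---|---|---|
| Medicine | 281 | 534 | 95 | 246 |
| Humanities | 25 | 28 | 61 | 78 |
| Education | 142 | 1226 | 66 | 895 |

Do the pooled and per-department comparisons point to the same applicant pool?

Yes

Medicine: the international pool 281/534 = 52.6%, Pool B 95/246 = 38.6% → the international pool
Humanities: the international pool 25/28 = 89.3%, Pool B 61/78 = 78.2% → the international pool
Education: the international pool 142/1226 = 11.6%, Pool B 66/895 = 7.4% → the international pool
Overall: the international pool 448/1788 = 25.1%, Pool B 222/1219 = 18.2% → the international pool
The international pool wins overall and in every department group — no reversal.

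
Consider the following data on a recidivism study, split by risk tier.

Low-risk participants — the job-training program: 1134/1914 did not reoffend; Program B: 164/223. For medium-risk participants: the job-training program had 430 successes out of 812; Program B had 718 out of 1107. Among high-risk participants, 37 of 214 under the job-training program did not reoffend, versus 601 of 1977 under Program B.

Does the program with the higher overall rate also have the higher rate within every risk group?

Low-risk: the job-training program 1134/1914 = 59.2%, Program B 164/223 = 73.5% → Program B
Medium-risk: the job-training program 430/812 = 53.0%, Program B 718/1107 = 64.9% → Program B
High-risk: the job-training program 37/214 = 17.3%, Program B 601/1977 = 30.4% → Program B
Overall: the job-training program 1601/2940 = 54.5%, Program B 1483/3307 = 44.8% → the job-training program
Program B wins each risk group but the job-training program wins overall — the comparison reverses. Program B's participants skew toward high-risk, which has a lower base rate.

No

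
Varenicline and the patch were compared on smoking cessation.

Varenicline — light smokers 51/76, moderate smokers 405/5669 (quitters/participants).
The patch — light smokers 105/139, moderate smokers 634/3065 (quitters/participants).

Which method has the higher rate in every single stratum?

the patch

Light smokers: varenicline 51/76 = 67.1%, the patch 105/139 = 75.5% → the patch
Moderate smokers: varenicline 405/5669 = 7.1%, the patch 634/3065 = 20.7% → the patch
The patch has the higher rate in both groups.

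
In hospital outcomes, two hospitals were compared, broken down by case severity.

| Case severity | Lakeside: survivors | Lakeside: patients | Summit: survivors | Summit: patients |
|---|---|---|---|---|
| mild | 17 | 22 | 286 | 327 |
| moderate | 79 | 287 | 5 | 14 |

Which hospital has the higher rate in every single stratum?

Summit

Mild: Lakeside 17/22 = 77.3%, Summit 286/327 = 87.5% → Summit
Moderate: Lakeside 79/287 = 27.5%, Summit 5/14 = 35.7% → Summit
Summit has the higher rate in both groups.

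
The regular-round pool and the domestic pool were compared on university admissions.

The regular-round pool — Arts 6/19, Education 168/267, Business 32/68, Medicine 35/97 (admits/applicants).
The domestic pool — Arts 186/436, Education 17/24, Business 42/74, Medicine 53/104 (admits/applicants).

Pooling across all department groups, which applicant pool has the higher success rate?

the regular-round pool

Arts: the regular-round pool 6/19 = 31.6%, the domestic pool 186/436 = 42.7% → the domestic pool
Education: the regular-round pool 168/267 = 62.9%, the domestic pool 17/24 = 70.8% → the domestic pool
Business: the regular-round pool 32/68 = 47.1%, the domestic pool 42/74 = 56.8% → the domestic pool
Medicine: the regular-round pool 35/97 = 36.1%, the domestic pool 53/104 = 51.0% → the domestic pool
Overall: the regular-round pool 241/451 = 53.4%, the domestic pool 298/638 = 46.7% → the regular-round pool
(The domestic pool wins every department group but the regular-round pool wins overall — the domestic pool's applicants skew toward the low-rate Arts group.)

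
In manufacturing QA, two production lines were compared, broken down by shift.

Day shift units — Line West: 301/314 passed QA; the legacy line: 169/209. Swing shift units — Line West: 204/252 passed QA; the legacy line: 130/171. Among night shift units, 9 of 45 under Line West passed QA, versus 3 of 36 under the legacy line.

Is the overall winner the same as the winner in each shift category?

Day shift: Line West 301/314 = 95.9%, the legacy line 169/209 = 80.9% → Line West
Swing shift: Line West 204/252 = 81.0%, the legacy line 130/171 = 76.0% → Line West
Night shift: Line West 9/45 = 20.0%, the legacy line 3/36 = 8.3% → Line West
Overall: Line West 514/611 = 84.1%, the legacy line 302/416 = 72.6% → Line West
Line West wins overall and in every shift group — no reversal.

Yes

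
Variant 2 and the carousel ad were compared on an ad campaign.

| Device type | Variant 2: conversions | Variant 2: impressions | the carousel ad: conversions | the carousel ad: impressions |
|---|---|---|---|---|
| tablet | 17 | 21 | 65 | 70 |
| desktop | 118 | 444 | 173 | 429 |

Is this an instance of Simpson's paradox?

Tablet: Variant 2 17/21 = 81.0%, the carousel ad 65/70 = 92.9% → the carousel ad
Desktop: Variant 2 118/444 = 26.6%, the carousel ad 173/429 = 40.3% → the carousel ad
Overall: Variant 2 135/465 = 29.0%, the carousel ad 238/499 = 47.7% → the carousel ad
The carousel ad wins overall and in every device group — no reversal.

No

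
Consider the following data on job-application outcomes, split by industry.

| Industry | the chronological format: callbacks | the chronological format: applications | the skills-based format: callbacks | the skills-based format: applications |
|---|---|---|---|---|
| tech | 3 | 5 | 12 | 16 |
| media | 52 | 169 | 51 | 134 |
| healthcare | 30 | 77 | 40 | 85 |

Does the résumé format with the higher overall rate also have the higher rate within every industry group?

Tech: the chronological format 3/5 = 60.0%, the skills-based format 12/16 = 75.0% → the skills-based format
Media: the chronological format 52/169 = 30.8%, the skills-based format 51/134 = 38.1% → the skills-based format
Healthcare: the chronological format 30/77 = 39.0%, the skills-based format 40/85 = 47.1% → the skills-based format
Overall: the chronological format 85/251 = 33.9%, the skills-based format 103/235 = 43.8% → the skills-based format
The skills-based format wins overall and in every industry group — no reversal.

Yes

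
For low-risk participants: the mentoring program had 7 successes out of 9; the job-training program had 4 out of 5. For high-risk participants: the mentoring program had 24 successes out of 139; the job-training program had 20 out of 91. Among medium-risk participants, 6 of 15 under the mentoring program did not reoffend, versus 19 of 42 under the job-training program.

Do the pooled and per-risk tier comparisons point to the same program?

Low-risk: the mentoring program 7/9 = 77.8%, the job-training program 4/5 = 80.0% → the job-training program
High-risk: the mentoring program 24/139 = 17.3%, the job-training program 20/91 = 22.0% → the job-training program
Medium-risk: the mentoring program 6/15 = 40.0%, the job-training program 19/42 = 45.2% → the job-training program
Overall: the mentoring program 37/163 = 22.7%, the job-training program 43/138 = 31.2% → the job-training program
The job-training program wins overall and in every risk group — no reversal.

Yes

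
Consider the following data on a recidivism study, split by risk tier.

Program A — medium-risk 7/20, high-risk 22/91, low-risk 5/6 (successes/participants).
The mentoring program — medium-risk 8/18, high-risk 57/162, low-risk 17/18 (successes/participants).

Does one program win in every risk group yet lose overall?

Medium-risk: Program A 7/20 = 35.0%, the mentoring program 8/18 = 44.4% → the mentoring program
High-risk: Program A 22/91 = 24.2%, the mentoring program 57/162 = 35.2% → the mentoring program
Low-risk: Program A 5/6 = 83.3%, the mentoring program 17/18 = 94.4% → the mentoring program
Overall: Program A 34/117 = 29.1%, the mentoring program 82/198 = 41.4% → the mentoring program
The mentoring program wins overall and in every risk group — no reversal.

No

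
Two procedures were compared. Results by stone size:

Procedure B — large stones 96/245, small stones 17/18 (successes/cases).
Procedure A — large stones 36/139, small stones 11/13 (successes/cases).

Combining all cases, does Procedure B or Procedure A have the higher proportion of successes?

Procedure B

Large stones: Procedure B 96/245 = 39.2%, Procedure A 36/139 = 25.9% → Procedure B
Small stones: Procedure B 17/18 = 94.4%, Procedure A 11/13 = 84.6% → Procedure B
Overall: Procedure B 113/263 = 43.0%, Procedure A 47/152 = 30.9% → Procedure B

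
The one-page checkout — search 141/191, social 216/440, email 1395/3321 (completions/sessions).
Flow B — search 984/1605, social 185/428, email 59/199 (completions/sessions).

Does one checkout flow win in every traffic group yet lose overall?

Yes

Search: the one-page checkout 141/191 = 73.8%, Flow B 984/1605 = 61.3% → the one-page checkout
Social: the one-page checkout 216/440 = 49.1%, Flow B 185/428 = 43.2% → the one-page checkout
Email: the one-page checkout 1395/3321 = 42.0%, Flow B 59/199 = 29.6% → the one-page checkout
Overall: the one-page checkout 1752/3952 = 44.3%, Flow B 1228/2232 = 55.0% → Flow B
The one-page checkout wins each traffic group but Flow B wins overall — the comparison reverses. The one-page checkout's sessions skew toward email, which has a lower base rate.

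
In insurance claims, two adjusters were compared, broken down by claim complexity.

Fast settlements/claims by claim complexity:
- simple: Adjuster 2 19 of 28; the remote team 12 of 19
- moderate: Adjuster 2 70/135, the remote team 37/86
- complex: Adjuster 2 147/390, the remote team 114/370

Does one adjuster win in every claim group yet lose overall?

No

Simple: Adjuster 2 19/28 = 67.9%, the remote team 12/19 = 63.2% → Adjuster 2
Moderate: Adjuster 2 70/135 = 51.9%, the remote team 37/86 = 43.0% → Adjuster 2
Complex: Adjuster 2 147/390 = 37.7%, the remote team 114/370 = 30.8% → Adjuster 2
Overall: Adjuster 2 236/553 = 42.7%, the remote team 163/475 = 34.3% → Adjuster 2
Adjuster 2 wins overall and in every claim group — no reversal.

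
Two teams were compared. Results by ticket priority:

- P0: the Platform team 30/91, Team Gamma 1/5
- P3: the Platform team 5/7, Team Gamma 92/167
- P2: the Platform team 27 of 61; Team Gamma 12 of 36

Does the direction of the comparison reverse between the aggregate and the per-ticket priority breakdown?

Yes

P0: the Platform team 30/91 = 33.0%, Team Gamma 1/5 = 20.0% → the Platform team
P3: the Platform team 5/7 = 71.4%, Team Gamma 92/167 = 55.1% → the Platform team
P2: the Platform team 27/61 = 44.3%, Team Gamma 12/36 = 33.3% → the Platform team
Overall: the Platform team 62/159 = 39.0%, Team Gamma 105/208 = 50.5% → Team Gamma
The Platform team wins each ticket group but Team Gamma wins overall — the comparison reverses. The Platform team's tickets skew toward P0, which has a lower base rate.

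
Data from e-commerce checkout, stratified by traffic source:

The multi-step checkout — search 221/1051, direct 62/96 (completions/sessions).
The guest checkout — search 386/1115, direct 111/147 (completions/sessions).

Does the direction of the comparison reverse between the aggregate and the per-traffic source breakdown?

No

Search: the multi-step checkout 221/1051 = 21.0%, the guest checkout 386/1115 = 34.6% → the guest checkout
Direct: the multi-step checkout 62/96 = 64.6%, the guest checkout 111/147 = 75.5% → the guest checkout
Overall: the multi-step checkout 283/1147 = 24.7%, the guest checkout 497/1262 = 39.4% → the guest checkout
The guest checkout wins overall and in every traffic group — no reversal.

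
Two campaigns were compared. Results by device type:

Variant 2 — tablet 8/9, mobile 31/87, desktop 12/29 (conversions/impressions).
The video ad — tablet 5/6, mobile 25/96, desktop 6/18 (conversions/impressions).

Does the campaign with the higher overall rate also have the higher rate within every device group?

Yes

Tablet: Variant 2 8/9 = 88.9%, the video ad 5/6 = 83.3% → Variant 2
Mobile: Variant 2 31/87 = 35.6%, the video ad 25/96 = 26.0% → Variant 2
Desktop: Variant 2 12/29 = 41.4%, the video ad 6/18 = 33.3% → Variant 2
Overall: Variant 2 51/125 = 40.8%, the video ad 36/120 = 30.0% → Variant 2
Variant 2 wins overall and in every device group — no reversal.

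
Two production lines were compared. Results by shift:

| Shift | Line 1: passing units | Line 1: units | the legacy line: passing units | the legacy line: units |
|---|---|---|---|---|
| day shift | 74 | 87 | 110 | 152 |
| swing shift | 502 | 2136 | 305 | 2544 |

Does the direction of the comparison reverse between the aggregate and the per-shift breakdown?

Day shift: Line 1 74/87 = 85.1%, the legacy line 110/152 = 72.4% → Line 1
Swing shift: Line 1 502/2136 = 23.5%, the legacy line 305/2544 = 12.0% → Line 1
Overall: Line 1 576/2223 = 25.9%, the legacy line 415/2696 = 15.4% → Line 1
Line 1 wins overall and in every shift group — no reversal.

No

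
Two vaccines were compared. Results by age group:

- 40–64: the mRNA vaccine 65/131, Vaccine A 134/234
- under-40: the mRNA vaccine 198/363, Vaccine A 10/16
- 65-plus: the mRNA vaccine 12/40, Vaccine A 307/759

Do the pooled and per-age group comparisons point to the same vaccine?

No

40–64: the mRNA vaccine 65/131 = 49.6%, Vaccine A 134/234 = 57.3% → Vaccine A
Under-40: the mRNA vaccine 198/363 = 54.5%, Vaccine A 10/16 = 62.5% → Vaccine A
65-plus: the mRNA vaccine 12/40 = 30.0%, Vaccine A 307/759 = 40.4% → Vaccine A
Overall: the mRNA vaccine 275/534 = 51.5%, Vaccine A 451/1009 = 44.7% → the mRNA vaccine
Vaccine A wins each age group but the mRNA vaccine wins overall — the comparison reverses. Vaccine A's recipients skew toward 65-plus, which has a lower base rate.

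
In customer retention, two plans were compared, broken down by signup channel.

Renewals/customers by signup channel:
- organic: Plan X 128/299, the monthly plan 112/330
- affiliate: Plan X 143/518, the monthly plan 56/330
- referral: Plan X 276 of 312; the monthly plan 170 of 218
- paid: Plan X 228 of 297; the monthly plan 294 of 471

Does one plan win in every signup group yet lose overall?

Organic: Plan X 128/299 = 42.8%, the monthly plan 112/330 = 33.9% → Plan X
Affiliate: Plan X 143/518 = 27.6%, the monthly plan 56/330 = 17.0% → Plan X
Referral: Plan X 276/312 = 88.5%, the monthly plan 170/218 = 78.0% → Plan X
Paid: Plan X 228/297 = 76.8%, the monthly plan 294/471 = 62.4% → Plan X
Overall: Plan X 775/1426 = 54.3%, the monthly plan 632/1349 = 46.8% → Plan X
Plan X wins overall and in every signup group — no reversal.

No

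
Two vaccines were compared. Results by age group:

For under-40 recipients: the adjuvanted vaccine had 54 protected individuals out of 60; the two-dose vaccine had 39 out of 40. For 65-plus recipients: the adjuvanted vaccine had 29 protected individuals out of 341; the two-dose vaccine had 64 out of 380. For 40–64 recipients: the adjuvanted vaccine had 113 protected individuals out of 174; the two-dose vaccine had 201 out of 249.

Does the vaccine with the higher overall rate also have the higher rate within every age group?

Yes

Under-40: the adjuvanted vaccine 54/60 = 90.0%, the two-dose vaccine 39/40 = 97.5% → the two-dose vaccine
65-plus: the adjuvanted vaccine 29/341 = 8.5%, the two-dose vaccine 64/380 = 16.8% → the two-dose vaccine
40–64: the adjuvanted vaccine 113/174 = 64.9%, the two-dose vaccine 201/249 = 80.7% → the two-dose vaccine
Overall: the adjuvanted vaccine 196/575 = 34.1%, the two-dose vaccine 304/669 = 45.4% → the two-dose vaccine
The two-dose vaccine wins overall and in every age group — no reversal.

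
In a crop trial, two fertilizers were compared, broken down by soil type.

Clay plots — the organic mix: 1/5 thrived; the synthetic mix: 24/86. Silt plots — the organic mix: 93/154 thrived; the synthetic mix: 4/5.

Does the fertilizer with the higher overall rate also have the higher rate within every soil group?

No

Clay: the organic mix 1/5 = 20.0%, the synthetic mix 24/86 = 27.9% → the synthetic mix
Silt: the organic mix 93/154 = 60.4%, the synthetic mix 4/5 = 80.0% → the synthetic mix
Overall: the organic mix 94/159 = 59.1%, the synthetic mix 28/91 = 30.8% → the organic mix
The synthetic mix wins each soil group but the organic mix wins overall — the comparison reverses. The synthetic mix's plots skew toward clay, which has a lower base rate.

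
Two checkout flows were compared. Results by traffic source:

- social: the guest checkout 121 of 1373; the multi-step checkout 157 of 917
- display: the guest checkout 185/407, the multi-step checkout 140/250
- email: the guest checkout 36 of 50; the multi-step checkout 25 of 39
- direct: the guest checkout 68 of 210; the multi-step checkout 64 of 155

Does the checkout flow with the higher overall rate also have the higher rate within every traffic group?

No

Social: the guest checkout 121/1373 = 8.8%, the multi-step checkout 157/917 = 17.1% → the multi-step checkout
Display: the guest checkout 185/407 = 45.5%, the multi-step checkout 140/250 = 56.0% → the multi-step checkout
Email: the guest checkout 36/50 = 72.0%, the multi-step checkout 25/39 = 64.1% → the guest checkout
Direct: the guest checkout 68/210 = 32.4%, the multi-step checkout 64/155 = 41.3% → the multi-step checkout
Overall: the guest checkout 410/2040 = 20.1%, the multi-step checkout 386/1361 = 28.4% → the multi-step checkout
Neither sweeps: the guest checkout wins 1 of 4 groups, the multi-step checkout wins 3. The multi-step checkout wins overall but not every group — no Simpson reversal.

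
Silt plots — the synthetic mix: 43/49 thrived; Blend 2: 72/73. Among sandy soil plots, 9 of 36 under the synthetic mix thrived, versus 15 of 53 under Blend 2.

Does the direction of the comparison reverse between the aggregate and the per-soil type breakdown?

No

Silt: the synthetic mix 43/49 = 87.8%, Blend 2 72/73 = 98.6% → Blend 2
Sandy soil: the synthetic mix 9/36 = 25.0%, Blend 2 15/53 = 28.3% → Blend 2
Overall: the synthetic mix 52/85 = 61.2%, Blend 2 87/126 = 69.0% → Blend 2
Blend 2 wins overall and in every soil group — no reversal.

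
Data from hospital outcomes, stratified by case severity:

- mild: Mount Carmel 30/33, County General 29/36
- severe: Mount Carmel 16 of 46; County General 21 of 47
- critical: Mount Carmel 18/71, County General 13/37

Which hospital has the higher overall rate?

Mild: Mount Carmel 30/33 = 90.9%, County General 29/36 = 80.6% → Mount Carmel
Severe: Mount Carmel 16/46 = 34.8%, County General 21/47 = 44.7% → County General
Critical: Mount Carmel 18/71 = 25.4%, County General 13/37 = 35.1% → County General
Overall: Mount Carmel 64/150 = 42.7%, County General 63/120 = 52.5% → County General
(Neither sweeps every case group, but County General has the higher pooled rate.)

County General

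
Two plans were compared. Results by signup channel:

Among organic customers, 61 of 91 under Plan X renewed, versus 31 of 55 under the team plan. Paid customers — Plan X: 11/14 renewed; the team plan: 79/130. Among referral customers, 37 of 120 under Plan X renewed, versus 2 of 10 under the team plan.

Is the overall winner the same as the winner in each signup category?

No

Organic: Plan X 61/91 = 67.0%, the team plan 31/55 = 56.4% → Plan X
Paid: Plan X 11/14 = 78.6%, the team plan 79/130 = 60.8% → Plan X
Referral: Plan X 37/120 = 30.8%, the team plan 2/10 = 20.0% → Plan X
Overall: Plan X 109/225 = 48.4%, the team plan 112/195 = 57.4% → the team plan
Plan X wins each signup group but the team plan wins overall — the comparison reverses. Plan X's customers skew toward referral, which has a lower base rate.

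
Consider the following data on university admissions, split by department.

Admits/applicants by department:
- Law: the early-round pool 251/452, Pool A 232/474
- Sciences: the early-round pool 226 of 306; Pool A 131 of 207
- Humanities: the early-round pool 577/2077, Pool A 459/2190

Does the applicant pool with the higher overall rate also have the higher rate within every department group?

Yes

Law: the early-round pool 251/452 = 55.5%, Pool A 232/474 = 48.9% → the early-round pool
Sciences: the early-round pool 226/306 = 73.9%, Pool A 131/207 = 63.3% → the early-round pool
Humanities: the early-round pool 577/2077 = 27.8%, Pool A 459/2190 = 21.0% → the early-round pool
Overall: the early-round pool 1054/2835 = 37.2%, Pool A 822/2871 = 28.6% → the early-round pool
The early-round pool wins overall and in every department group — no reversal.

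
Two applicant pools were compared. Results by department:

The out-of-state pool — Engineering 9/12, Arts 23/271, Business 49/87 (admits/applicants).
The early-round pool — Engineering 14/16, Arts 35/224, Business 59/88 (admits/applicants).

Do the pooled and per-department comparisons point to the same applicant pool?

Yes

Engineering: the out-of-state pool 9/12 = 75.0%, the early-round pool 14/16 = 87.5% → the early-round pool
Arts: the out-of-state pool 23/271 = 8.5%, the early-round pool 35/224 = 15.6% → the early-round pool
Business: the out-of-state pool 49/87 = 56.3%, the early-round pool 59/88 = 67.0% → the early-round pool
Overall: the out-of-state pool 81/370 = 21.9%, the early-round pool 108/328 = 32.9% → the early-round pool
The early-round pool wins overall and in every department group — no reversal.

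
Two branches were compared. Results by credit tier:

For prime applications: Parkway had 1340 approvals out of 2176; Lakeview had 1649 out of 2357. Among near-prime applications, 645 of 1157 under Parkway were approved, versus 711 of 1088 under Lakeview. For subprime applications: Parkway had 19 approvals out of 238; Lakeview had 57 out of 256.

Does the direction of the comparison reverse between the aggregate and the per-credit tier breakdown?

No

Prime: Parkway 1340/2176 = 61.6%, Lakeview 1649/2357 = 70.0% → Lakeview
Near-prime: Parkway 645/1157 = 55.7%, Lakeview 711/1088 = 65.3% → Lakeview
Subprime: Parkway 19/238 = 8.0%, Lakeview 57/256 = 22.3% → Lakeview
Overall: Parkway 2004/3571 = 56.1%, Lakeview 2417/3701 = 65.3% → Lakeview
Lakeview wins overall and in every credit group — no reversal.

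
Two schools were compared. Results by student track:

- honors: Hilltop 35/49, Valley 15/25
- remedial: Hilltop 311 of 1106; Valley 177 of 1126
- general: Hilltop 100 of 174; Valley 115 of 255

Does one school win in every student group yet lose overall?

No

Honors: Hilltop 35/49 = 71.4%, Valley 15/25 = 60.0% → Hilltop
Remedial: Hilltop 311/1106 = 28.1%, Valley 177/1126 = 15.7% → Hilltop
General: Hilltop 100/174 = 57.5%, Valley 115/255 = 45.1% → Hilltop
Overall: Hilltop 446/1329 = 33.6%, Valley 307/1406 = 21.8% → Hilltop
Hilltop wins overall and in every student group — no reversal.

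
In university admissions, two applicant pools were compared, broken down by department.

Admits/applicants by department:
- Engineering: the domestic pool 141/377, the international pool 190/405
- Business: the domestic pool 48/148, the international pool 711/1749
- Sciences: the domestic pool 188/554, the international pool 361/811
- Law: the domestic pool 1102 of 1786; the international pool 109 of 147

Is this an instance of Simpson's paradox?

Engineering: the domestic pool 141/377 = 37.4%, the international pool 190/405 = 46.9% → the international pool
Business: the domestic pool 48/148 = 32.4%, the international pool 711/1749 = 40.7% → the international pool
Sciences: the domestic pool 188/554 = 33.9%, the international pool 361/811 = 44.5% → the international pool
Law: the domestic pool 1102/1786 = 61.7%, the international pool 109/147 = 74.1% → the international pool
Overall: the domestic pool 1479/2865 = 51.6%, the international pool 1371/3112 = 44.1% → the domestic pool
The international pool wins each department group but the domestic pool wins overall — the comparison reverses. The international pool's applicants skew toward Business, which has a lower base rate.

Yes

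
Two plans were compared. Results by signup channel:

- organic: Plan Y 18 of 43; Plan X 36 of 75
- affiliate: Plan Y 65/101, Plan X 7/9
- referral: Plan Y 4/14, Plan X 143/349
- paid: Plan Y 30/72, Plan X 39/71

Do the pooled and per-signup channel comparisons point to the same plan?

No

Organic: Plan Y 18/43 = 41.9%, Plan X 36/75 = 48.0% → Plan X
Affiliate: Plan Y 65/101 = 64.4%, Plan X 7/9 = 77.8% → Plan X
Referral: Plan Y 4/14 = 28.6%, Plan X 143/349 = 41.0% → Plan X
Paid: Plan Y 30/72 = 41.7%, Plan X 39/71 = 54.9% → Plan X
Overall: Plan Y 117/230 = 50.9%, Plan X 225/504 = 44.6% → Plan Y
Plan X wins each signup group but Plan Y wins overall — the comparison reverses. Plan X's customers skew toward referral, which has a lower base rate.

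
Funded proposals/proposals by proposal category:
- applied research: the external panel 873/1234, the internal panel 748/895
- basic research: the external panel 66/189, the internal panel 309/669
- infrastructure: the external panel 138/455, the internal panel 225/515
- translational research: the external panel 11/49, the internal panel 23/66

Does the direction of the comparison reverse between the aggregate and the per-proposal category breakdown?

Applied research: the external panel 873/1234 = 70.7%, the internal panel 748/895 = 83.6% → the internal panel
Basic research: the external panel 66/189 = 34.9%, the internal panel 309/669 = 46.2% → the internal panel
Infrastructure: the external panel 138/455 = 30.3%, the internal panel 225/515 = 43.7% → the internal panel
Translational research: the external panel 11/49 = 22.4%, the internal panel 23/66 = 34.8% → the internal panel
Overall: the external panel 1088/1927 = 56.5%, the internal panel 1305/2145 = 60.8% → the internal panel
The internal panel wins overall and in every proposal group — no reversal.

No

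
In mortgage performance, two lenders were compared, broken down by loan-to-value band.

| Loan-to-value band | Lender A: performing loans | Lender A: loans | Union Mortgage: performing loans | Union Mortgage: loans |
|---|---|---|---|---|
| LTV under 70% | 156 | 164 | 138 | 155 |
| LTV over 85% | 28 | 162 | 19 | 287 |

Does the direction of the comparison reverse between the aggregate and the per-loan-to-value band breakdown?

No

LTV under 70%: Lender A 156/164 = 95.1%, Union Mortgage 138/155 = 89.0% → Lender A
LTV over 85%: Lender A 28/162 = 17.3%, Union Mortgage 19/287 = 6.6% → Lender A
Overall: Lender A 184/326 = 56.4%, Union Mortgage 157/442 = 35.5% → Lender A
Lender A wins overall and in every loan-to-value group — no reversal.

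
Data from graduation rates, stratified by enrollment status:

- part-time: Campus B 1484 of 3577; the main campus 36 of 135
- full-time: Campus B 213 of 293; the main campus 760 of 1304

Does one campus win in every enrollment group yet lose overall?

Part-time: Campus B 1484/3577 = 41.5%, the main campus 36/135 = 26.7% → Campus B
Full-time: Campus B 213/293 = 72.7%, the main campus 760/1304 = 58.3% → Campus B
Overall: Campus B 1697/3870 = 43.9%, the main campus 796/1439 = 55.3% → the main campus
Campus B wins each enrollment group but the main campus wins overall — the comparison reverses. Campus B's students skew toward part-time, which has a lower base rate.

Yes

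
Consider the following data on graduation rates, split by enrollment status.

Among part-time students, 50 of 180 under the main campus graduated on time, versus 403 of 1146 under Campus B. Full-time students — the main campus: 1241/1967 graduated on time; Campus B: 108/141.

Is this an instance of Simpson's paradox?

Yes

Part-time: the main campus 50/180 = 27.8%, Campus B 403/1146 = 35.2% → Campus B
Full-time: the main campus 1241/1967 = 63.1%, Campus B 108/141 = 76.6% → Campus B
Overall: the main campus 1291/2147 = 60.1%, Campus B 511/1287 = 39.7% → the main campus
Campus B wins each enrollment group but the main campus wins overall — the comparison reverses. Campus B's students skew toward part-time, which has a lower base rate.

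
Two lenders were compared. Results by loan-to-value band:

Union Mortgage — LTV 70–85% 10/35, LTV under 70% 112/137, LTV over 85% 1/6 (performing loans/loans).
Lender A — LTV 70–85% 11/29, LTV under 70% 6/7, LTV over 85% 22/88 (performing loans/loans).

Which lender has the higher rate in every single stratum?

Lender A

LTV 70–85%: Union Mortgage 10/35 = 28.6%, Lender A 11/29 = 37.9% → Lender A
LTV under 70%: Union Mortgage 112/137 = 81.8%, Lender A 6/7 = 85.7% → Lender A
LTV over 85%: Union Mortgage 1/6 = 16.7%, Lender A 22/88 = 25.0% → Lender A
Lender A has the higher rate in all 3 groups.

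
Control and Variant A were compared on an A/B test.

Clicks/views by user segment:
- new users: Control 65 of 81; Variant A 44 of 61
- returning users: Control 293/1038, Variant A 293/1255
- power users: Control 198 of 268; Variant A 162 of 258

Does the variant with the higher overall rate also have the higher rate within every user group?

Yes

New users: Control 65/81 = 80.2%, Variant A 44/61 = 72.1% → Control
Returning users: Control 293/1038 = 28.2%, Variant A 293/1255 = 23.3% → Control
Power users: Control 198/268 = 73.9%, Variant A 162/258 = 62.8% → Control
Overall: Control 556/1387 = 40.1%, Variant A 499/1574 = 31.7% → Control
Control wins overall and in every user group — no reversal.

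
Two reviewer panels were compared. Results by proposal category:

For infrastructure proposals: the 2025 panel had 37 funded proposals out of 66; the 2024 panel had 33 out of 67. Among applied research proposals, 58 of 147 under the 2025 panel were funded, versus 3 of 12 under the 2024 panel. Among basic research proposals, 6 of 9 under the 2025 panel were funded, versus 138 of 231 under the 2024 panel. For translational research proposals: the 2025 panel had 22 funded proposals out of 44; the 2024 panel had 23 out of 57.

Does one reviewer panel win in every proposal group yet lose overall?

Yes

Infrastructure: the 2025 panel 37/66 = 56.1%, the 2024 panel 33/67 = 49.3% → the 2025 panel
Applied research: the 2025 panel 58/147 = 39.5%, the 2024 panel 3/12 = 25.0% → the 2025 panel
Basic research: the 2025 panel 6/9 = 66.7%, the 2024 panel 138/231 = 59.7% → the 2025 panel
Translational research: the 2025 panel 22/44 = 50.0%, the 2024 panel 23/57 = 40.4% → the 2025 panel
Overall: the 2025 panel 123/266 = 46.2%, the 2024 panel 197/367 = 53.7% → the 2024 panel
The 2025 panel wins each proposal group but the 2024 panel wins overall — the comparison reverses. The 2025 panel's proposals skew toward applied research, which has a lower base rate.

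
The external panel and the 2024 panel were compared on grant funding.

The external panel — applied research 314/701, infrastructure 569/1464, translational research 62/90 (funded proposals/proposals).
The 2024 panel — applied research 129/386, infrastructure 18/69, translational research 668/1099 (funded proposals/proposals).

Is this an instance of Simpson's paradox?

Applied research: the external panel 314/701 = 44.8%, the 2024 panel 129/386 = 33.4% → the external panel
Infrastructure: the external panel 569/1464 = 38.9%, the 2024 panel 18/69 = 26.1% → the external panel
Translational research: the external panel 62/90 = 68.9%, the 2024 panel 668/1099 = 60.8% → the external panel
Overall: the external panel 945/2255 = 41.9%, the 2024 panel 815/1554 = 52.4% → the 2024 panel
The external panel wins each proposal group but the 2024 panel wins overall — the comparison reverses. The external panel's proposals skew toward infrastructure, which has a lower base rate.

Yes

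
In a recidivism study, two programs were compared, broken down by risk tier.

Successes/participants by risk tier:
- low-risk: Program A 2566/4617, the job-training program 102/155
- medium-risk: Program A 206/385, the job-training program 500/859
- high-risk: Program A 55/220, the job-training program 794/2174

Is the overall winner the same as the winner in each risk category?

Low-risk: Program A 2566/4617 = 55.6%, the job-training program 102/155 = 65.8% → the job-training program
Medium-risk: Program A 206/385 = 53.5%, the job-training program 500/859 = 58.2% → the job-training program
High-risk: Program A 55/220 = 25.0%, the job-training program 794/2174 = 36.5% → the job-training program
Overall: Program A 2827/5222 = 54.1%, the job-training program 1396/3188 = 43.8% → Program A
The job-training program wins each risk group but Program A wins overall — the comparison reverses. The job-training program's participants skew toward high-risk, which has a lower base rate.

No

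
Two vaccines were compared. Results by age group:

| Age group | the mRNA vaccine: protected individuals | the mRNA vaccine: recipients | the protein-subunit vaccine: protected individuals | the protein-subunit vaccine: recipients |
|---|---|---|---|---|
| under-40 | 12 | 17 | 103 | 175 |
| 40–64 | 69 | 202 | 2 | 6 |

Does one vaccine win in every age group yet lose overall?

Under-40: the mRNA vaccine 12/17 = 70.6%, the protein-subunit vaccine 103/175 = 58.9% → the mRNA vaccine
40–64: the mRNA vaccine 69/202 = 34.2%, the protein-subunit vaccine 2/6 = 33.3% → the mRNA vaccine
Overall: the mRNA vaccine 81/219 = 37.0%, the protein-subunit vaccine 105/181 = 58.0% → the protein-subunit vaccine
The mRNA vaccine wins each age group but the protein-subunit vaccine wins overall — the comparison reverses. The mRNA vaccine's recipients skew toward 40–64, which has a lower base rate.

Yes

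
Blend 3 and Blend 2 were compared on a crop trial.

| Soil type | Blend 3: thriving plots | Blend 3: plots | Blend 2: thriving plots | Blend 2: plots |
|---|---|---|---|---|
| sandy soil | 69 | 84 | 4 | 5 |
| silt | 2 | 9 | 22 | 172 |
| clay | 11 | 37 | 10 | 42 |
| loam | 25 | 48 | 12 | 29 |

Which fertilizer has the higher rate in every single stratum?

Blend 3

Sandy soil: Blend 3 69/84 = 82.1%, Blend 2 4/5 = 80.0% → Blend 3
Silt: Blend 3 2/9 = 22.2%, Blend 2 22/172 = 12.8% → Blend 3
Clay: Blend 3 11/37 = 29.7%, Blend 2 10/42 = 23.8% → Blend 3
Loam: Blend 3 25/48 = 52.1%, Blend 2 12/29 = 41.4% → Blend 3
Blend 3 has the higher rate in all 4 groups.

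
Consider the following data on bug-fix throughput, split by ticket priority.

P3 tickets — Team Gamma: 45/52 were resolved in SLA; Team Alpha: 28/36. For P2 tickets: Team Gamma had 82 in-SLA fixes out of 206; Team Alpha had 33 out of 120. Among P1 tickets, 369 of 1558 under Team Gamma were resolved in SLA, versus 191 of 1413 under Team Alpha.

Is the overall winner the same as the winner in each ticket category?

P3: Team Gamma 45/52 = 86.5%, Team Alpha 28/36 = 77.8% → Team Gamma
P2: Team Gamma 82/206 = 39.8%, Team Alpha 33/120 = 27.5% → Team Gamma
P1: Team Gamma 369/1558 = 23.7%, Team Alpha 191/1413 = 13.5% → Team Gamma
Overall: Team Gamma 496/1816 = 27.3%, Team Alpha 252/1569 = 16.1% → Team Gamma
Team Gamma wins overall and in every ticket group — no reversal.

Yes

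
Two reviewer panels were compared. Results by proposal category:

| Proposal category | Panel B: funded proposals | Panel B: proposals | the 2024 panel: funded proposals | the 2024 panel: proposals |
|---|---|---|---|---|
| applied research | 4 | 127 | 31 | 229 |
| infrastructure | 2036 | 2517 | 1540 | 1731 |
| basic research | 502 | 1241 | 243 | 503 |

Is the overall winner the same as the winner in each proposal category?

Yes

Applied research: Panel B 4/127 = 3.1%, the 2024 panel 31/229 = 13.5% → the 2024 panel
Infrastructure: Panel B 2036/2517 = 80.9%, the 2024 panel 1540/1731 = 89.0% → the 2024 panel
Basic research: Panel B 502/1241 = 40.5%, the 2024 panel 243/503 = 48.3% → the 2024 panel
Overall: Panel B 2542/3885 = 65.4%, the 2024 panel 1814/2463 = 73.7% → the 2024 panel
The 2024 panel wins overall and in every proposal group — no reversal.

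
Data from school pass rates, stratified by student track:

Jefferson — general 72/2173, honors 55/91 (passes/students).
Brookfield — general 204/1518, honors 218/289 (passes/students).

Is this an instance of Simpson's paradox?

General: Jefferson 72/2173 = 3.3%, Brookfield 204/1518 = 13.4% → Brookfield
Honors: Jefferson 55/91 = 60.4%, Brookfield 218/289 = 75.4% → Brookfield
Overall: Jefferson 127/2264 = 5.6%, Brookfield 422/1807 = 23.4% → Brookfield
Brookfield wins overall and in every student group — no reversal.

No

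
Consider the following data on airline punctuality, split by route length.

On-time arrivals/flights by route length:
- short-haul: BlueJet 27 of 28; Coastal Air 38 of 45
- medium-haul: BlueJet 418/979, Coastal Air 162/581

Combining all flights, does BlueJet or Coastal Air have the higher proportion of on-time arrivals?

Short-haul: BlueJet 27/28 = 96.4%, Coastal Air 38/45 = 84.4% → BlueJet
Medium-haul: BlueJet 418/979 = 42.7%, Coastal Air 162/581 = 27.9% → BlueJet
Overall: BlueJet 445/1007 = 44.2%, Coastal Air 200/626 = 31.9% → BlueJet

BlueJet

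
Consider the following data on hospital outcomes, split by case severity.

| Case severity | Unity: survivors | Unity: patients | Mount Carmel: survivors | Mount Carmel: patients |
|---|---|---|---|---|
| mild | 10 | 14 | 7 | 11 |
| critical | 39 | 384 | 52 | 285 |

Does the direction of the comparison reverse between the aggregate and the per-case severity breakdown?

Mild: Unity 10/14 = 71.4%, Mount Carmel 7/11 = 63.6% → Unity
Critical: Unity 39/384 = 10.2%, Mount Carmel 52/285 = 18.2% → Mount Carmel
Overall: Unity 49/398 = 12.3%, Mount Carmel 59/296 = 19.9% → Mount Carmel
Neither sweeps: Unity wins 1 of 2 groups, Mount Carmel wins 1. Mount Carmel wins overall but not every group — no Simpson reversal.

No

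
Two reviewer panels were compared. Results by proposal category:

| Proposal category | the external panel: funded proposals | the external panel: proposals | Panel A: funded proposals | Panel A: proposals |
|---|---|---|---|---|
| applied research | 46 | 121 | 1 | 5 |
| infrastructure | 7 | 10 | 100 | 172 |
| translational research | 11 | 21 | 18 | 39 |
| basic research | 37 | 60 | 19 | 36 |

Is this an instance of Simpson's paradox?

Applied research: the external panel 46/121 = 38.0%, Panel A 1/5 = 20.0% → the external panel
Infrastructure: the external panel 7/10 = 70.0%, Panel A 100/172 = 58.1% → the external panel
Translational research: the external panel 11/21 = 52.4%, Panel A 18/39 = 46.2% → the external panel
Basic research: the external panel 37/60 = 61.7%, Panel A 19/36 = 52.8% → the external panel
Overall: the external panel 101/212 = 47.6%, Panel A 138/252 = 54.8% → Panel A
The external panel wins each proposal group but Panel A wins overall — the comparison reverses. The external panel's proposals skew toward applied research, which has a lower base rate.

Yes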